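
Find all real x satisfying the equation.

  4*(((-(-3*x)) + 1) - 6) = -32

Step 1. [4*(((-(-3*x)) + 1) - 6) = -32] divide by the outer 4. So div: ((-(-3*x)) + 1) - 6 = -8.
Step 2. [((-(-3*x)) + 1) - 6 = -8] -6 is outermost — add 6 both sides. So sub: (-(-3*x)) + 1 = -2.
Step 3. [(-(-3*x)) + 1 = -2] the outer +1 inverts by subtracting 1. So sub: -(-3*x) = -3.
Step 4. [-(-3*x) = -3] flip signs both sides, so neg: -3*x = 3.
Step 5. [-3*x = 3] -3 out front; divide by -3, so div: x = -1.

Answer: x ∈ {-1}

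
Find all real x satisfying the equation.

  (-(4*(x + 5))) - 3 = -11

Step 1. [(-(4*(x + 5))) - 3 = -11] peel the -3: add 3 from each side. So sub: -(4*(x + 5)) = -8.
Step 2. [-(4*(x + 5)) = -8] leading − — multiply by −1, so neg: 4*(x + 5) = 8.
Step 3. [4*(x + 5) = 8] 4 out front; divide by 4 ⇒ div: x + 5 = 2.
Step 4. [x + 5 = 2] subtract 5: x sits inside (… + 5), so sub: x = -3.

Answer: x ∈ {-3}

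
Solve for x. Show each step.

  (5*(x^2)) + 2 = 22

Step 1. [(5*(x^2)) + 2 = 22] the outer +2 inverts by subtracting 2. So sub: 5*(x^2) = 20.
Step 2. [5*(x^2) = 20] 5·(inner) — divide through by 5, so div: x^2 = 4.
Step 3. [x^2 = 4] √ both sides: 4 ≥ 0 gives two branches, so sqrt: x = 2 or -2.

Answer: x ∈ {-2, 2}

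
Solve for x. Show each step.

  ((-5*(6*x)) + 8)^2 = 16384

Step 1. [((-5*(6*x)) + 8)^2 = 16384] 16384 ≥ 0, LHS is (·)² — take ±√, so sqrt: (-5*(6*x)) + 8 = 128 or -128.
Step 2. [(-5*(6*x)) + 8 = 128 or -128] subtract 8: x sits inside (… + 8), so sub: -5*(6*x) = 120 or -136.
Step 3. [-5*(6*x) = 120 or -136] -5 out front; divide by -5. So div: 6*x = -24 or 136/5.
Step 4. [6*x = -24 or 136/5] 6·(inner) — divide through by 6, so div: x = -4 or 68/15.

Answer: x ∈ {-4, 68/15}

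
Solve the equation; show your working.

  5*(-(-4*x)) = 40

Step 1. [5*(-(-4*x)) = 40] LHS = 5·(…); ÷5 both sides, so div: -(-4*x) = 8.
Step 2. [-(-4*x) = 8] leading − — multiply by −1. So neg: -4*x = -8.
Step 3. [-4*x = -8] leading coefficient -4: divide by -4. So div: x = 2.

Answer: x ∈ {2}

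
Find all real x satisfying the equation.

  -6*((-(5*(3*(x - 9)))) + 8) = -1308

Step 1. [-6*((-(5*(3*(x - 9)))) + 8) = -1308] LHS = -6·(…); ÷-6 both sides, so div: (-(5*(3*(x - 9)))) + 8 = 218.
Step 2. [(-(5*(3*(x - 9)))) + 8 = 218] +8 is outermost — subtract 8 both sides, so sub: -(5*(3*(x - 9))) = 210.
Step 3. [-(5*(3*(x - 9))) = 210] LHS negated; negate both sides. So neg: 5*(3*(x - 9)) = -210.
Step 4. [5*(3*(x - 9)) = -210] leading coefficient 5: divide by 5. So div: 3*(x - 9) = -42.
Step 5. [3*(x - 9) = -42] LHS = 3·(…); ÷3 both sides. So div: x - 9 = -14.
Step 6. [x - 9 = -14] the outer -9 inverts by adding 9, so sub: x = -5.

Answer: x ∈ {-5}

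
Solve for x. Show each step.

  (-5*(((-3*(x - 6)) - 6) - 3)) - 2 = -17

Step 1. [(-5*(((-3*(x - 6)) - 6) - 3)) - 2 = -17] peel the -2: add 2 from each side. So sub: -5*(((-3*(x - 6)) - 6) - 3) = -15.
Step 2. [-5*(((-3*(x - 6)) - 6) - 3) = -15] LHS = -5·(…); ÷-5 both sides. So div: ((-3*(x - 6)) - 6) - 3 = 3.
Step 3. [((-3*(x - 6)) - 6) - 3 = 3] -3 is outermost — add 3 both sides ⇒ sub: (-3*(x - 6)) - 6 = 6.
Step 4. [(-3*(x - 6)) - 6 = 6] -3 divides every term; factor it out. So factor: (x - 6) + 2 = -2.
Step 5. [(x - 6) + 2 = -2] subtract 2: x sits inside (… + 2) ⇒ sub: x - 6 = -4.
Step 6. [x - 6 = -4] add 6: x sits inside (… - 6) ⇒ sub: x = 2.

Answer: x ∈ {2}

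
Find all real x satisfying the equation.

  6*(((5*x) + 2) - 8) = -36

Step 1. [6*(((5*x) + 2) - 8) = -36] LHS = 6·(…); ÷6 both sides, so div: ((5*x) + 2) - 8 = -6.
Step 2. [((5*x) + 2) - 8 = -6] add 8: x sits inside (… - 8), so sub: (5*x) + 2 = 2.
Step 3. [(5*x) + 2 = 2] peel the +2: subtract 2 from each side ⇒ sub: 5*x = 0.
Step 4. [5*x = 0] 5·(inner) — divide through by 5, so div: x = 0.

Answer: x ∈ {0}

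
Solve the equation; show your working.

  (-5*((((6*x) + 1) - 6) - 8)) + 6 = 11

Step 1. [(-5*((((6*x) + 1) - 6) - 8)) + 6 = 11] +6 is outermost — subtract 6 both sides ⇒ sub: -5*((((6*x) + 1) - 6) - 8) = 5.
Step 2. [-5*((((6*x) + 1) - 6) - 8) = 5] LHS = -5·(…); ÷-5 both sides, so div: (((6*x) + 1) - 6) - 8 = -1.
Step 3. [(((6*x) + 1) - 6) - 8 = -1] the outer -8 inverts by adding 8, so sub: ((6*x) + 1) - 6 = 7.
Step 4. [((6*x) + 1) - 6 = 7] add 6: x sits inside (… - 6), so sub: (6*x) + 1 = 13.
Step 5. [(6*x) + 1 = 13] subtract 1: x sits inside (… + 1), so sub: 6*x = 12.
Step 6. [6*x = 12] leading coefficient 6: divide by 6 ⇒ div: x = 2.

Answer: x ∈ {2}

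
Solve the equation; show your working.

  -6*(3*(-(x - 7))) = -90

Step 1. [-6*(3*(-(x - 7))) = -90] -6 out front; divide by -6, so div: 3*(-(x - 7)) = 15.
Step 2. [3*(-(x - 7)) = 15] divide by the outer 3 ⇒ div: -(x - 7) = 5.
Step 3. [-(x - 7) = 5] LHS negated; negate both sides ⇒ neg: x - 7 = -5.
Step 4. [x - 7 = -5] add 7: x sits inside (… - 7), so sub: x = 2.

Answer: x ∈ {2}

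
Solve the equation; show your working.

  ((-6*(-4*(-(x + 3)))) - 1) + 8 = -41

Step 1. [((-6*(-4*(-(x + 3)))) - 1) + 8 = -41] peel the +8: subtract 8 from each side, so sub: (-6*(-4*(-(x + 3)))) - 1 = -49.
Step 2. [(-6*(-4*(-(x + 3)))) - 1 = -49] -1 is outermost — add 1 both sides ⇒ sub: -6*(-4*(-(x + 3))) = -48.
Step 3. [-6*(-4*(-(x + 3))) = -48] -6·(inner) — divide through by -6, so div: -4*(-(x + 3)) = 8.
Step 4. [-4*(-(x + 3)) = 8] -4·(inner) — divide through by -4, so div: -(x + 3) = -2.
Step 5. [-(x + 3) = -2] LHS negated; negate both sides. So neg: x + 3 = 2.
Step 6. [x + 3 = 2] 3 comes off first (subtract 3) ⇒ sub: x = -1.

Answer: x ∈ {-1}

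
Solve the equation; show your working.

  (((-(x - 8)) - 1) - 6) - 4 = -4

Step 1. [(((-(x - 8)) - 1) - 6) - 4 = -4] peel the -4: add 4 from each side ⇒ sub: ((-(x - 8)) - 1) - 6 = 0.
Step 2. [((-(x - 8)) - 1) - 6 = 0] add 6: x sits inside (… - 6). So sub: (-(x - 8)) - 1 = 6.
Step 3. [(-(x - 8)) - 1 = 6] peel the -1: add 1 from each side. So sub: -(x - 8) = 7.
Step 4. [-(x - 8) = 7] flip signs both sides. So neg: x - 8 = -7.
Step 5. [x - 8 = -7] peel the -8: add 8 from each side, so sub: x = 1.

Answer: x ∈ {1}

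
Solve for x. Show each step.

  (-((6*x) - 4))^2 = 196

Step 1. [(-((6*x) - 4))^2 = 196] √ both sides: 196 ≥ 0 gives two branches ⇒ sqrt: -((6*x) - 4) = 14 or -14.
Step 2. [-((6*x) - 4) = 14 or -14] flip signs both sides. So neg: (6*x) - 4 = -14 or 14.
Step 3. [(6*x) - 4 = -14 or 14] 4 comes off first (add 4) ⇒ sub: 6*x = -10 or 18.
Step 4. [6*x = -10 or 18] leading coefficient 6: divide by 6. So div: x = -5/3 or 3.

Answer: x ∈ {-5/3, 3}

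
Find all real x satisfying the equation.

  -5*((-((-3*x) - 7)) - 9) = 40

Step 1. [-5*((-((-3*x) - 7)) - 9) = 40] -5 out front; divide by -5. So div: (-((-3*x) - 7)) - 9 = -8.
Step 2. [(-((-3*x) - 7)) - 9 = -8] the outer -9 inverts by adding 9, so sub: -((-3*x) - 7) = 1.
Step 3. [-((-3*x) - 7) = 1] leading − — multiply by −1, so neg: (-3*x) - 7 = -1.
Step 4. [(-3*x) - 7 = -1] 7 comes off first (add 7), so sub: -3*x = 6.
Step 5. [-3*x = 6] divide by the outer -3. So div: x = -2.

Answer: x ∈ {-2}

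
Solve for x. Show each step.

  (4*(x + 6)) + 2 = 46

Step 1. [(4*(x + 6)) + 2 = 46] the outer +2 inverts by subtracting 2, so sub: 4*(x + 6) = 44.
Step 2. [4*(x + 6) = 44] 4 out front; divide by 4 ⇒ div: x + 6 = 11.
Step 3. [x + 6 = 11] subtract 6: x sits inside (… + 6). So sub: x = 5.

Answer: x ∈ {5}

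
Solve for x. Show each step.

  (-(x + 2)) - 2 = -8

Step 1. [(-(x + 2)) - 2 = -8] add 2: x sits inside (… - 2), so sub: -(x + 2) = -6.
Step 2. [-(x + 2) = -6] leading − — multiply by −1, so neg: x + 2 = 6.
Step 3. [x + 2 = 6] 2 comes off first (subtract 2), so sub: x = 4.

Answer: x ∈ {4}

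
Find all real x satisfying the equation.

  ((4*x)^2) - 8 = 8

Step 1. [((4*x)^2) - 8 = 8] peel the -8: add 8 from each side ⇒ sub: (4*x)^2 = 16.
Step 2. [(4*x)^2 = 16] 16 ≥ 0, LHS is (·)² — take ±√, so sqrt: 4*x = 4 or -4.
Step 3. [4*x = 4 or -4] 4·(inner) — divide through by 4 ⇒ div: x = 1 or -1.

Answer: x ∈ {-1, 1}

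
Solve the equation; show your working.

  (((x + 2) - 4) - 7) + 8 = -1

Step 1. [(((x + 2) - 4) - 7) + 8 = -1] +8 is outermost — subtract 8 both sides ⇒ sub: ((x + 2) - 4) - 7 = -9.
Step 2. [((x + 2) - 4) - 7 = -9] 7 comes off first (add 7). So sub: (x + 2) - 4 = -2.
Step 3. [(x + 2) - 4 = -2] -4 is outermost — add 4 both sides ⇒ sub: x + 2 = 2.
Step 4. [x + 2 = 2] +2 is outermost — subtract 2 both sides, so sub: x = 0.

Answer: x ∈ {0}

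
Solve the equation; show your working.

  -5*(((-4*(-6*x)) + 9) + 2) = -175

Step 1. [-5*(((-4*(-6*x)) + 9) + 2) = -175] divide by the outer -5. So div: ((-4*(-6*x)) + 9) + 2 = 35.
Step 2. [((-4*(-6*x)) + 9) + 2 = 35] +2 is outermost — subtract 2 both sides. So sub: (-4*(-6*x)) + 9 = 33.
Step 3. [(-4*(-6*x)) + 9 = 33] +9 is outermost — subtract 9 both sides ⇒ sub: -4*(-6*x) = 24.
Step 4. [-4*(-6*x) = 24] LHS = -4·(…); ÷-4 both sides ⇒ div: -6*x = -6.
Step 5. [-6*x = -6] leading coefficient -6: divide by -6 ⇒ div: x = 1.

Answer: x ∈ {1}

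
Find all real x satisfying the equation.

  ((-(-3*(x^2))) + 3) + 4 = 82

Step 1. [((-(-3*(x^2))) + 3) + 4 = 82] +4 is outermost — subtract 4 both sides. So sub: (-(-3*(x^2))) + 3 = 78.
Step 2. [(-(-3*(x^2))) + 3 = 78] +3 is outermost — subtract 3 both sides ⇒ sub: -(-3*(x^2)) = 75.
Step 3. [-(-3*(x^2)) = 75] flip signs both sides, so neg: -3*(x^2) = -75.
Step 4. [-3*(x^2) = -75] -3·(inner) — divide through by -3 ⇒ div: x^2 = 25.
Step 5. [x^2 = 25] √ both sides: 25 ≥ 0 gives two branches. So sqrt: x = 5 or -5.

Answer: x ∈ {-5, 5}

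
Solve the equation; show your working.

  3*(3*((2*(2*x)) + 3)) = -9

Step 1. [3*(3*((2*(2*x)) + 3)) = -9] LHS = 3·(…); ÷3 both sides. So div: 3*((2*(2*x)) + 3) = -3.
Step 2. [3*((2*(2*x)) + 3) = -3] 3·(inner) — divide through by 3, so div: (2*(2*x)) + 3 = -1.
Step 3. [(2*(2*x)) + 3 = -1] the outer +3 inverts by subtracting 3 ⇒ sub: 2*(2*x) = -4.
Step 4. [2*(2*x) = -4] divide by the outer 2. So div: 2*x = -2.
Step 5. [2*x = -2] LHS = 2·(…); ÷2 both sides, so div: x = -1.

Answer: x ∈ {-1}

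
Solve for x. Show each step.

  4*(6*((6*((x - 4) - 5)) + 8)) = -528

Step 1. [4*(6*((6*((x - 4) - 5)) + 8)) = -528] divide by the outer 4 ⇒ div: 6*((6*((x - 4) - 5)) + 8) = -132.
Step 2. [6*((6*((x - 4) - 5)) + 8) = -132] divide by the outer 6. So div: (6*((x - 4) - 5)) + 8 = -22.
Step 3. [(6*((x - 4) - 5)) + 8 = -22] peel the +8: subtract 8 from each side, so sub: 6*((x - 4) - 5) = -30.
Step 4. [6*((x - 4) - 5) = -30] LHS = 6·(…); ÷6 both sides, so div: (x - 4) - 5 = -5.
Step 5. [(x - 4) - 5 = -5] add 5: x sits inside (… - 5) ⇒ sub: x - 4 = 0.
Step 6. [x - 4 = 0] add 4: x sits inside (… - 4) ⇒ sub: x = 4.

Answer: x ∈ {4}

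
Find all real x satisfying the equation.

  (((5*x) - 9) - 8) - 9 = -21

Step 1. [(((5*x) - 9) - 8) - 9 = -21] add 9: x sits inside (… - 9), so sub: ((5*x) - 9) - 8 = -12.
Step 2. [((5*x) - 9) - 8 = -12] add 8: x sits inside (… - 8). So sub: (5*x) - 9 = -4.
Step 3. [(5*x) - 9 = -4] add 9: x sits inside (… - 9). So sub: 5*x = 5.
Step 4. [5*x = 5] divide by the outer 5 ⇒ div: x = 1.

Answer: x ∈ {1}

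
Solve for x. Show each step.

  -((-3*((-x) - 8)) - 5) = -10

Step 1. [-((-3*((-x) - 8)) - 5) = -10] LHS negated; negate both sides. So neg: (-3*((-x) - 8)) - 5 = 10.
Step 2. [(-3*((-x) - 8)) - 5 = 10] peel the -5: add 5 from each side ⇒ sub: -3*((-x) - 8) = 15.
Step 3. [-3*((-x) - 8) = 15] -3 out front; divide by -3 ⇒ div: (-x) - 8 = -5.
Step 4. [(-x) - 8 = -5] -8 is outermost — add 8 both sides, so sub: -x = 3.
Step 5. [-x = 3] flip signs both sides ⇒ neg: x = -3.

Answer: x ∈ {-3}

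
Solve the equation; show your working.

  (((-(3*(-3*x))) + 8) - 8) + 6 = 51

Step 1. [(((-(3*(-3*x))) + 8) - 8) + 6 = 51] peel the +6: subtract 6 from each side ⇒ sub: ((-(3*(-3*x))) + 8) - 8 = 45.
Step 2. [((-(3*(-3*x))) + 8) - 8 = 45] add 8: x sits inside (… - 8) ⇒ sub: (-(3*(-3*x))) + 8 = 53.
Step 3. [(-(3*(-3*x))) + 8 = 53] subtract 8: x sits inside (… + 8) ⇒ sub: -(3*(-3*x)) = 45.
Step 4. [-(3*(-3*x)) = 45] leading − — multiply by −1 ⇒ neg: 3*(-3*x) = -45.
Step 5. [3*(-3*x) = -45] divide by the outer 3, so div: -3*x = -15.
Step 6. [-3*x = -15] -3 out front; divide by -3. So div: x = 5.

Answer: x ∈ {5}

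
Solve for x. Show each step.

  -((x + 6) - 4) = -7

Step 1. [-((x + 6) - 4) = -7] flip signs both sides. So neg: (x + 6) - 4 = 7.
Step 2. [(x + 6) - 4 = 7] add 4: x sits inside (… - 4), so sub: x + 6 = 11.
Step 3. [x + 6 = 11] subtract 6: x sits inside (… + 6) ⇒ sub: x = 5.

Answer: x ∈ {5}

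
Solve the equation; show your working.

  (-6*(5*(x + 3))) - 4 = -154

Step 1. [(-6*(5*(x + 3))) - 4 = -154] 4 comes off first (add 4). So sub: -6*(5*(x + 3)) = -150.
Step 2. [-6*(5*(x + 3)) = -150] -6·(inner) — divide through by -6. So div: 5*(x + 3) = 25.
Step 3. [5*(x + 3) = 25] 5·(inner) — divide through by 5, so div: x + 3 = 5.
Step 4. [x + 3 = 5] +3 is outermost — subtract 3 both sides, so sub: x = 2.

Answer: x ∈ {2}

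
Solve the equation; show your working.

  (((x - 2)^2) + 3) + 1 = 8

Step 1. [(((x - 2)^2) + 3) + 1 = 8] subtract 1: x sits inside (… + 1). So sub: ((x - 2)^2) + 3 = 7.
Step 2. [((x - 2)^2) + 3 = 7] the outer +3 inverts by subtracting 3 ⇒ sub: (x - 2)^2 = 4.
Step 3. [(x - 2)^2 = 4] 4 ≥ 0, LHS is (·)² — take ±√ ⇒ sqrt: x - 2 = 2 or -2.
Step 4. [x - 2 = 2 or -2] 2 comes off first (add 2) ⇒ sub: x = 4 or 0.

Answer: x ∈ {0, 4}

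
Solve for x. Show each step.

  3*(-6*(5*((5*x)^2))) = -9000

Step 1. [3*(-6*(5*((5*x)^2))) = -9000] divide by the outer 3, so div: -6*(5*((5*x)^2)) = -3000.
Step 2. [-6*(5*((5*x)^2)) = -3000] divide by the outer -6. So div: 5*((5*x)^2) = 500.
Step 3. [5*((5*x)^2) = 500] LHS = 5·(…); ÷5 both sides ⇒ div: (5*x)^2 = 100.
Step 4. [(5*x)^2 = 100] 100 ≥ 0, LHS is (·)² — take ±√. So sqrt: 5*x = 10 or -10.
Step 5. [5*x = 10 or -10] LHS = 5·(…); ÷5 both sides. So div: x = 2 or -2.

Answer: x ∈ {-2, 2}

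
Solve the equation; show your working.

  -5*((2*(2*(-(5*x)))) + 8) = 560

Step 1. [-5*((2*(2*(-(5*x)))) + 8) = 560] divide by the outer -5 ⇒ div: (2*(2*(-(5*x)))) + 8 = -112.
Step 2. [(2*(2*(-(5*x)))) + 8 = -112] common factor 2 (LHS and -112) — divide through, so factor: (2*(-(5*x))) + 4 = -56.
Step 3. [(2*(-(5*x))) + 4 = -56] common factor 2 (LHS and -56) — divide through. So factor: (-(5*x)) + 2 = -28.
Step 4. [(-(5*x)) + 2 = -28] peel the +2: subtract 2 from each side ⇒ sub: -(5*x) = -30.
Step 5. [-(5*x) = -30] flip signs both sides ⇒ neg: 5*x = 30.
Step 6. [5*x = 30] 5 out front; divide by 5. So div: x = 6.

Answer: x ∈ {6}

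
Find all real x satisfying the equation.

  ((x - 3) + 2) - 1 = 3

Step 1. [((x - 3) + 2) - 1 = 3] peel the -1: add 1 from each side, so sub: (x - 3) + 2 = 4.
Step 2. [(x - 3) + 2 = 4] the outer +2 inverts by subtracting 2, so sub: x - 3 = 2.
Step 3. [x - 3 = 2] add 3: x sits inside (… - 3) ⇒ sub: x = 5.

Answer: x ∈ {5}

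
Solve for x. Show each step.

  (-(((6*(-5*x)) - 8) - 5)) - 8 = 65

Step 1. [(-(((6*(-5*x)) - 8) - 5)) - 8 = 65] the outer -8 inverts by adding 8, so sub: -(((6*(-5*x)) - 8) - 5) = 73.
Step 2. [-(((6*(-5*x)) - 8) - 5) = 73] flip signs both sides. So neg: ((6*(-5*x)) - 8) - 5 = -73.
Step 3. [((6*(-5*x)) - 8) - 5 = -73] peel the -5: add 5 from each side, so sub: (6*(-5*x)) - 8 = -68.
Step 4. [(6*(-5*x)) - 8 = -68] add 8: x sits inside (… - 8). So sub: 6*(-5*x) = -60.
Step 5. [6*(-5*x) = -60] 6 out front; divide by 6. So div: -5*x = -10.
Step 6. [-5*x = -10] -5 out front; divide by -5. So div: x = 2.

Answer: x ∈ {2}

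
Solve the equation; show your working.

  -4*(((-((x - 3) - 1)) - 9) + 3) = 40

Step 1. [-4*(((-((x - 3) - 1)) - 9) + 3) = 40] leading coefficient -4: divide by -4. So div: ((-((x - 3) - 1)) - 9) + 3 = -10.
Step 2. [((-((x - 3) - 1)) - 9) + 3 = -10] peel the +3: subtract 3 from each side. So sub: (-((x - 3) - 1)) - 9 = -13.
Step 3. [(-((x - 3) - 1)) - 9 = -13] add 9: x sits inside (… - 9). So sub: -((x - 3) - 1) = -4.
Step 4. [-((x - 3) - 1) = -4] LHS negated; negate both sides, so neg: (x - 3) - 1 = 4.
Step 5. [(x - 3) - 1 = 4] peel the -1: add 1 from each side, so sub: x - 3 = 5.
Step 6. [x - 3 = 5] the outer -3 inverts by adding 3, so sub: x = 8.

Answer: x ∈ {8}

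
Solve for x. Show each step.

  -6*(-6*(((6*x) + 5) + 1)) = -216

Step 1. [-6*(-6*(((6*x) + 5) + 1)) = -216] -6 out front; divide by -6, so div: -6*(((6*x) + 5) + 1) = 36.
Step 2. [-6*(((6*x) + 5) + 1) = 36] -6 out front; divide by -6 ⇒ div: ((6*x) + 5) + 1 = -6.
Step 3. [((6*x) + 5) + 1 = -6] 1 comes off first (subtract 1). So sub: (6*x) + 5 = -7.
Step 4. [(6*x) + 5 = -7] peel the +5: subtract 5 from each side. So sub: 6*x = -12.
Step 5. [6*x = -12] 6·(inner) — divide through by 6 ⇒ div: x = -2.

Answer: x ∈ {-2}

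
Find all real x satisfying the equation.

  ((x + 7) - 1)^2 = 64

Step 1. [((x + 7) - 1)^2 = 64] √ both sides: 64 ≥ 0 gives two branches ⇒ sqrt: (x + 7) - 1 = 8 or -8.
Step 2. [(x + 7) - 1 = 8 or -8] peel the -1: add 1 from each side, so sub: x + 7 = 9 or -7.
Step 3. [x + 7 = 9 or -7] peel the +7: subtract 7 from each side, so sub: x = 2 or -14.

Answer: x ∈ {-14, 2}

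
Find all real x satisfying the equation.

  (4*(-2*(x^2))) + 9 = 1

Step 1. [(4*(-2*(x^2))) + 9 = 1] peel the +9: subtract 9 from each side. So sub: 4*(-2*(x^2)) = -8.
Step 2. [4*(-2*(x^2)) = -8] divide by the outer 4, so div: -2*(x^2) = -2.
Step 3. [-2*(x^2) = -2] -2 out front; divide by -2, so div: x^2 = 1.
Step 4. [x^2 = 1] √ both sides: 1 ≥ 0 gives two branches, so sqrt: x = 1 or -1.

Answer: x ∈ {-1, 1}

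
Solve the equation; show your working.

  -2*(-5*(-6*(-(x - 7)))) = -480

Step 1. [-2*(-5*(-6*(-(x - 7)))) = -480] -2 out front; divide by -2. So div: -5*(-6*(-(x - 7))) = 240.
Step 2. [-5*(-6*(-(x - 7))) = 240] -5·(inner) — divide through by -5. So div: -6*(-(x - 7)) = -48.
Step 3. [-6*(-(x - 7)) = -48] LHS = -6·(…); ÷-6 both sides, so div: -(x - 7) = 8.
Step 4. [-(x - 7) = 8] flip signs both sides, so neg: x - 7 = -8.
Step 5. [x - 7 = -8] the outer -7 inverts by adding 7 ⇒ sub: x = -1.

Answer: x ∈ {-1}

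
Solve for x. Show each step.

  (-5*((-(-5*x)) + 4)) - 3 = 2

Step 1. [(-5*((-(-5*x)) + 4)) - 3 = 2] 3 comes off first (add 3). So sub: -5*((-(-5*x)) + 4) = 5.
Step 2. [-5*((-(-5*x)) + 4) = 5] leading coefficient -5: divide by -5, so div: (-(-5*x)) + 4 = -1.
Step 3. [(-(-5*x)) + 4 = -1] 4 comes off first (subtract 4), so sub: -(-5*x) = -5.
Step 4. [-(-5*x) = -5] leading − — multiply by −1, so neg: -5*x = 5.
Step 5. [-5*x = 5] -5·(inner) — divide through by -5. So div: x = -1.

Answer: x ∈ {-1}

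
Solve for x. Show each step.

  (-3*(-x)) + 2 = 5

Step 1. [(-3*(-x)) + 2 = 5] peel the +2: subtract 2 from each side. So sub: -3*(-x) = 3.
Step 2. [-3*(-x) = 3] leading coefficient -3: divide by -3, so div: -x = -1.
Step 3. [-x = -1] flip signs both sides. So neg: x = 1.

Answer: x ∈ {1}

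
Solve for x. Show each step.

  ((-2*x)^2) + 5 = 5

Step 1. [((-2*x)^2) + 5 = 5] peel the +5: subtract 5 from each side. So sub: (-2*x)^2 = 0.
Step 2. [(-2*x)^2 = 0] √ both sides: 0 ≥ 0 gives two branches. So sqrt: -2*x = 0.
Step 3. [-2*x = 0] -2 out front; divide by -2, so div: x = 0.

Answer: x ∈ {0}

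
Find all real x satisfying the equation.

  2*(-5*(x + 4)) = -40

Step 1. [2*(-5*(x + 4)) = -40] 2·(inner) — divide through by 2, so div: -5*(x + 4) = -20.
Step 2. [-5*(x + 4) = -20] -5 out front; divide by -5. So div: x + 4 = 4.
Step 3. [x + 4 = 4] 4 comes off first (subtract 4) ⇒ sub: x = 0.

Answer: x ∈ {0}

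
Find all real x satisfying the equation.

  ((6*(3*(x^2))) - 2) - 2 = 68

Step 1. [((6*(3*(x^2))) - 2) - 2 = 68] add 2: x sits inside (… - 2). So sub: (6*(3*(x^2))) - 2 = 70.
Step 2. [(6*(3*(x^2))) - 2 = 70] 2 comes off first (add 2) ⇒ sub: 6*(3*(x^2)) = 72.
Step 3. [6*(3*(x^2)) = 72] 6 out front; divide by 6 ⇒ div: 3*(x^2) = 12.
Step 4. [3*(x^2) = 12] LHS = 3·(…); ÷3 both sides ⇒ div: x^2 = 4.
Step 5. [x^2 = 4] √ both sides: 4 ≥ 0 gives two branches ⇒ sqrt: x = 2 or -2.

Answer: x ∈ {-2, 2}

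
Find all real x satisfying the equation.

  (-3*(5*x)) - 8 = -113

Step 1. [(-3*(5*x)) - 8 = -113] add 8: x sits inside (… - 8), so sub: -3*(5*x) = -105.
Step 2. [-3*(5*x) = -105] divide by the outer -3 ⇒ div: 5*x = 35.
Step 3. [5*x = 35] divide by the outer 5, so div: x = 7.

Answer: x ∈ {7}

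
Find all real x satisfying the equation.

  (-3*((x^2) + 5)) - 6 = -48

Step 1. [(-3*((x^2) + 5)) - 6 = -48] -3 divides every term; factor it out. So factor: ((x^2) + 5) + 2 = 16.
Step 2. [((x^2) + 5) + 2 = 16] peel the +2: subtract 2 from each side ⇒ sub: (x^2) + 5 = 14.
Step 3. [(x^2) + 5 = 14] 5 comes off first (subtract 5). So sub: x^2 = 9.
Step 4. [x^2 = 9] LHS squared, RHS 9 ≥ 0: apply √ (±). So sqrt: x = 3 or -3.

Answer: x ∈ {-3, 3}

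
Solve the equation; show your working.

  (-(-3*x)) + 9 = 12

Step 1. [(-(-3*x)) + 9 = 12] peel the +9: subtract 9 from each side ⇒ sub: -(-3*x) = 3.
Step 2. [-(-3*x) = 3] flip signs both sides, so neg: -3*x = -3.
Step 3. [-3*x = -3] LHS = -3·(…); ÷-3 both sides. So div: x = 1.

Answer: x ∈ {1}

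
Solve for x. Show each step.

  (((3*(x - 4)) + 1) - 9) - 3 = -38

Step 1. [(((3*(x - 4)) + 1) - 9) - 3 = -38] add 3: x sits inside (… - 3) ⇒ sub: ((3*(x - 4)) + 1) - 9 = -35.
Step 2. [((3*(x - 4)) + 1) - 9 = -35] peel the -9: add 9 from each side. So sub: (3*(x - 4)) + 1 = -26.
Step 3. [(3*(x - 4)) + 1 = -26] +1 is outermost — subtract 1 both sides. So sub: 3*(x - 4) = -27.
Step 4. [3*(x - 4) = -27] divide by the outer 3 ⇒ div: x - 4 = -9.
Step 5. [x - 4 = -9] the outer -4 inverts by adding 4 ⇒ sub: x = -5.

Answer: x ∈ {-5}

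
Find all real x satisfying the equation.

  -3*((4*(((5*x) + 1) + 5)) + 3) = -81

Step 1. [-3*((4*(((5*x) + 1) + 5)) + 3) = -81] LHS = -3·(…); ÷-3 both sides. So div: (4*(((5*x) + 1) + 5)) + 3 = 27.
Step 2. [(4*(((5*x) + 1) + 5)) + 3 = 27] subtract 3: x sits inside (… + 3) ⇒ sub: 4*(((5*x) + 1) + 5) = 24.
Step 3. [4*(((5*x) + 1) + 5) = 24] leading coefficient 4: divide by 4 ⇒ div: ((5*x) + 1) + 5 = 6.
Step 4. [((5*x) + 1) + 5 = 6] +5 is outermost — subtract 5 both sides, so sub: (5*x) + 1 = 1.
Step 5. [(5*x) + 1 = 1] subtract 1: x sits inside (… + 1) ⇒ sub: 5*x = 0.
Step 6. [5*x = 0] 5·(inner) — divide through by 5 ⇒ div: x = 0.

Answer: x ∈ {0}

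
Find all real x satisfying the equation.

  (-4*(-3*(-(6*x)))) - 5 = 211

Step 1. [(-4*(-3*(-(6*x)))) - 5 = 211] add 5: x sits inside (… - 5) ⇒ sub: -4*(-3*(-(6*x))) = 216.
Step 2. [-4*(-3*(-(6*x))) = 216] -4 out front; divide by -4, so div: -3*(-(6*x)) = -54.
Step 3. [-3*(-(6*x)) = -54] LHS = -3·(…); ÷-3 both sides, so div: -(6*x) = 18.
Step 4. [-(6*x) = 18] leading − — multiply by −1 ⇒ neg: 6*x = -18.
Step 5. [6*x = -18] LHS = 6·(…); ÷6 both sides. So div: x = -3.

Answer: x ∈ {-3}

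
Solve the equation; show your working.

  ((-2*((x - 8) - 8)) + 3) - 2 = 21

Step 1. [((-2*((x - 8) - 8)) + 3) - 2 = 21] -2 is outermost — add 2 both sides. So sub: (-2*((x - 8) - 8)) + 3 = 23.
Step 2. [(-2*((x - 8) - 8)) + 3 = 23] +3 is outermost — subtract 3 both sides. So sub: -2*((x - 8) - 8) = 20.
Step 3. [-2*((x - 8) - 8) = 20] -2 out front; divide by -2. So div: (x - 8) - 8 = -10.
Step 4. [(x - 8) - 8 = -10] -8 is outermost — add 8 both sides ⇒ sub: x - 8 = -2.
Step 5. [x - 8 = -2] -8 is outermost — add 8 both sides. So sub: x = 6.

Answer: x ∈ {6}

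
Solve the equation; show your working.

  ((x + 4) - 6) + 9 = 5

Step 1. [((x + 4) - 6) + 9 = 5] +9 is outermost — subtract 9 both sides. So sub: (x + 4) - 6 = -4.
Step 2. [(x + 4) - 6 = -4] peel the -6: add 6 from each side. So sub: x + 4 = 2.
Step 3. [x + 4 = 2] 4 comes off first (subtract 4), so sub: x = -2.

Answer: x ∈ {-2}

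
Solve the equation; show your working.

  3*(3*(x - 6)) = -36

Step 1. [3*(3*(x - 6)) = -36] leading coefficient 3: divide by 3. So div: 3*(x - 6) = -12.
Step 2. [3*(x - 6) = -12] 3·(inner) — divide through by 3, so div: x - 6 = -4.
Step 3. [x - 6 = -4] add 6: x sits inside (… - 6), so sub: x = 2.

Answer: x ∈ {2}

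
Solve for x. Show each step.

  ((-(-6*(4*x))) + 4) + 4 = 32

Step 1. [((-(-6*(4*x))) + 4) + 4 = 32] peel the +4: subtract 4 from each side, so sub: (-(-6*(4*x))) + 4 = 28.
Step 2. [(-(-6*(4*x))) + 4 = 28] peel the +4: subtract 4 from each side, so sub: -(-6*(4*x)) = 24.
Step 3. [-(-6*(4*x)) = 24] LHS negated; negate both sides. So neg: -6*(4*x) = -24.
Step 4. [-6*(4*x) = -24] -6·(inner) — divide through by -6. So div: 4*x = 4.
Step 5. [4*x = 4] divide by the outer 4. So div: x = 1.

Answer: x ∈ {1}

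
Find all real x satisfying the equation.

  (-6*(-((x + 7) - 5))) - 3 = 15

Step 1. [(-6*(-((x + 7) - 5))) - 3 = 15] peel the -3: add 3 from each side, so sub: -6*(-((x + 7) - 5)) = 18.
Step 2. [-6*(-((x + 7) - 5)) = 18] -6·(inner) — divide through by -6. So div: -((x + 7) - 5) = -3.
Step 3. [-((x + 7) - 5) = -3] flip signs both sides ⇒ neg: (x + 7) - 5 = 3.
Step 4. [(x + 7) - 5 = 3] -5 is outermost — add 5 both sides, so sub: x + 7 = 8.
Step 5. [x + 7 = 8] +7 is outermost — subtract 7 both sides ⇒ sub: x = 1.

Answer: x ∈ {1}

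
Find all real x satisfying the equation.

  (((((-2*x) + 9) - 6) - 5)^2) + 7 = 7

Step 1. [(((((-2*x) + 9) - 6) - 5)^2) + 7 = 7] subtract 7: x sits inside (… + 7). So sub: ((((-2*x) + 9) - 6) - 5)^2 = 0.
Step 2. [((((-2*x) + 9) - 6) - 5)^2 = 0] 0 ≥ 0, LHS is (·)² — take ±√, so sqrt: (((-2*x) + 9) - 6) - 5 = 0.
Step 3. [(((-2*x) + 9) - 6) - 5 = 0] -5 is outermost — add 5 both sides, so sub: ((-2*x) + 9) - 6 = 5.
Step 4. [((-2*x) + 9) - 6 = 5] -6 is outermost — add 6 both sides, so sub: (-2*x) + 9 = 11.
Step 5. [(-2*x) + 9 = 11] subtract 9: x sits inside (… + 9), so sub: -2*x = 2.
Step 6. [-2*x = 2] -2·(inner) — divide through by -2. So div: x = -1.

Answer: x ∈ {-1}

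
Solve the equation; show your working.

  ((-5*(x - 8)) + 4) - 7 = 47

Step 1. [((-5*(x - 8)) + 4) - 7 = 47] add 7: x sits inside (… - 7) ⇒ sub: (-5*(x - 8)) + 4 = 54.
Step 2. [(-5*(x - 8)) + 4 = 54] 4 comes off first (subtract 4) ⇒ sub: -5*(x - 8) = 50.
Step 3. [-5*(x - 8) = 50] leading coefficient -5: divide by -5 ⇒ div: x - 8 = -10.
Step 4. [x - 8 = -10] -8 is outermost — add 8 both sides ⇒ sub: x = -2.

Answer: x ∈ {-2}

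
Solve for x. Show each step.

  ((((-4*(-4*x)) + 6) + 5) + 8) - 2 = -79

Step 1. [((((-4*(-4*x)) + 6) + 5) + 8) - 2 = -79] peel the -2: add 2 from each side, so sub: (((-4*(-4*x)) + 6) + 5) + 8 = -77.
Step 2. [(((-4*(-4*x)) + 6) + 5) + 8 = -77] 8 comes off first (subtract 8), so sub: ((-4*(-4*x)) + 6) + 5 = -85.
Step 3. [((-4*(-4*x)) + 6) + 5 = -85] 5 comes off first (subtract 5). So sub: (-4*(-4*x)) + 6 = -90.
Step 4. [(-4*(-4*x)) + 6 = -90] +6 is outermost — subtract 6 both sides. So sub: -4*(-4*x) = -96.
Step 5. [-4*(-4*x) = -96] divide by the outer -4 ⇒ div: -4*x = 24.
Step 6. [-4*x = 24] -4 out front; divide by -4 ⇒ div: x = -6.

Answer: x ∈ {-6}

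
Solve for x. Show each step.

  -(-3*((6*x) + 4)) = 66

Step 1. [-(-3*((6*x) + 4)) = 66] leading − — multiply by −1 ⇒ neg: -3*((6*x) + 4) = -66.
Step 2. [-3*((6*x) + 4) = -66] LHS = -3·(…); ÷-3 both sides. So div: (6*x) + 4 = 22.
Step 3. [(6*x) + 4 = 22] peel the +4: subtract 4 from each side ⇒ sub: 6*x = 18.
Step 4. [6*x = 18] 6 out front; divide by 6, so div: x = 3.

Answer: x ∈ {3}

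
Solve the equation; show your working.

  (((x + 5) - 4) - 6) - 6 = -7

Step 1. [(((x + 5) - 4) - 6) - 6 = -7] 6 comes off first (add 6) ⇒ sub: ((x + 5) - 4) - 6 = -1.
Step 2. [((x + 5) - 4) - 6 = -1] 6 comes off first (add 6) ⇒ sub: (x + 5) - 4 = 5.
Step 3. [(x + 5) - 4 = 5] peel the -4: add 4 from each side, so sub: x + 5 = 9.
Step 4. [x + 5 = 9] peel the +5: subtract 5 from each side. So sub: x = 4.

Answer: x ∈ {4}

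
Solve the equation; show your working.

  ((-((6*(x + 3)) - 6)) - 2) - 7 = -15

Step 1. [((-((6*(x + 3)) - 6)) - 2) - 7 = -15] 7 comes off first (add 7). So sub: (-((6*(x + 3)) - 6)) - 2 = -8.
Step 2. [(-((6*(x + 3)) - 6)) - 2 = -8] -2 is outermost — add 2 both sides, so sub: -((6*(x + 3)) - 6) = -6.
Step 3. [-((6*(x + 3)) - 6) = -6] leading − — multiply by −1. So neg: (6*(x + 3)) - 6 = 6.
Step 4. [(6*(x + 3)) - 6 = 6] common factor 6 (LHS and 6) — divide through ⇒ factor: (x + 3) - 1 = 1.
Step 5. [(x + 3) - 1 = 1] peel the -1: add 1 from each side. So sub: x + 3 = 2.
Step 6. [x + 3 = 2] 3 comes off first (subtract 3) ⇒ sub: x = -1.

Answer: x ∈ {-1}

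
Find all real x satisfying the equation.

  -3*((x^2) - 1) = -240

Step 1. [-3*((x^2) - 1) = -240] divide by the outer -3. So div: (x^2) - 1 = 80.
Step 2. [(x^2) - 1 = 80] add 1: x sits inside (… - 1). So sub: x^2 = 81.
Step 3. [x^2 = 81] LHS squared, RHS 81 ≥ 0: apply √ (±). So sqrt: x = 9 or -9.

Answer: x ∈ {-9, 9}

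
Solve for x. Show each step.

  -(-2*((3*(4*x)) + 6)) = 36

Step 1. [-(-2*((3*(4*x)) + 6)) = 36] LHS negated; negate both sides ⇒ neg: -2*((3*(4*x)) + 6) = -36.
Step 2. [-2*((3*(4*x)) + 6) = -36] divide by the outer -2 ⇒ div: (3*(4*x)) + 6 = 18.
Step 3. [(3*(4*x)) + 6 = 18] 3 divides every term; factor it out, so factor: (4*x) + 2 = 6.
Step 4. [(4*x) + 2 = 6] peel the +2: subtract 2 from each side ⇒ sub: 4*x = 4.
Step 5. [4*x = 4] divide by the outer 4, so div: x = 1.

Answer: x ∈ {1}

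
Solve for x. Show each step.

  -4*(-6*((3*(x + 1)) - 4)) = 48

Step 1. [-4*(-6*((3*(x + 1)) - 4)) = 48] divide by the outer -4. So div: -6*((3*(x + 1)) - 4) = -12.
Step 2. [-6*((3*(x + 1)) - 4) = -12] LHS = -6·(…); ÷-6 both sides. So div: (3*(x + 1)) - 4 = 2.
Step 3. [(3*(x + 1)) - 4 = 2] peel the -4: add 4 from each side. So sub: 3*(x + 1) = 6.
Step 4. [3*(x + 1) = 6] divide by the outer 3, so div: x + 1 = 2.
Step 5. [x + 1 = 2] subtract 1: x sits inside (… + 1). So sub: x = 1.

Answer: x ∈ {1}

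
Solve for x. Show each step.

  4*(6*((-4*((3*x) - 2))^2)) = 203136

Step 1. [4*(6*((-4*((3*x) - 2))^2)) = 203136] 4 out front; divide by 4. So div: 6*((-4*((3*x) - 2))^2) = 50784.
Step 2. [6*((-4*((3*x) - 2))^2) = 50784] 6 out front; divide by 6, so div: (-4*((3*x) - 2))^2 = 8464.
Step 3. [(-4*((3*x) - 2))^2 = 8464] √ both sides: 8464 ≥ 0 gives two branches, so sqrt: -4*((3*x) - 2) = 92 or -92.
Step 4. [-4*((3*x) - 2) = 92 or -92] LHS = -4·(…); ÷-4 both sides ⇒ div: (3*x) - 2 = -23 or 23.
Step 5. [(3*x) - 2 = -23 or 23] add 2: x sits inside (… - 2), so sub: 3*x = -21 or 25.
Step 6. [3*x = -21 or 25] leading coefficient 3: divide by 3. So div: x = -7 or 25/3.

Answer: x ∈ {-7, 25/3}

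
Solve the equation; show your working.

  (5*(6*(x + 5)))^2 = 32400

Step 1. [(5*(6*(x + 5)))^2 = 32400] 32400 ≥ 0, LHS is (·)² — take ±√. So sqrt: 5*(6*(x + 5)) = 180 or -180.
Step 2. [5*(6*(x + 5)) = 180 or -180] divide by the outer 5. So div: 6*(x + 5) = 36 or -36.
Step 3. [6*(x + 5) = 36 or -36] 6·(inner) — divide through by 6. So div: x + 5 = 6 or -6.
Step 4. [x + 5 = 6 or -6] +5 is outermost — subtract 5 both sides ⇒ sub: x = 1 or -11.

Answer: x ∈ {-11, 1}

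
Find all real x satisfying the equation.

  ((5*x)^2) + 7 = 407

Step 1. [((5*x)^2) + 7 = 407] 7 comes off first (subtract 7). So sub: (5*x)^2 = 400.
Step 2. [(5*x)^2 = 400] √ both sides: 400 ≥ 0 gives two branches. So sqrt: 5*x = 20 or -20.
Step 3. [5*x = 20 or -20] 5 out front; divide by 5, so div: x = 4 or -4.

Answer: x ∈ {-4, 4}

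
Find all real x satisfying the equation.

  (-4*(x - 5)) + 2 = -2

Step 1. [(-4*(x - 5)) + 2 = -2] the outer +2 inverts by subtracting 2 ⇒ sub: -4*(x - 5) = -4.
Step 2. [-4*(x - 5) = -4] divide by the outer -4 ⇒ div: x - 5 = 1.
Step 3. [x - 5 = 1] the outer -5 inverts by adding 5 ⇒ sub: x = 6.

Answer: x ∈ {6}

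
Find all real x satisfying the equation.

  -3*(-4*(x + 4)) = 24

Step 1. [-3*(-4*(x + 4)) = 24] leading coefficient -3: divide by -3 ⇒ div: -4*(x + 4) = -8.
Step 2. [-4*(x + 4) = -8] leading coefficient -4: divide by -4 ⇒ div: x + 4 = 2.
Step 3. [x + 4 = 2] 4 comes off first (subtract 4) ⇒ sub: x = -2.

Answer: x ∈ {-2}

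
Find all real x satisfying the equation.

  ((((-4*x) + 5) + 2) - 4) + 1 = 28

Step 1. [((((-4*x) + 5) + 2) - 4) + 1 = 28] peel the +1: subtract 1 from each side ⇒ sub: (((-4*x) + 5) + 2) - 4 = 27.
Step 2. [(((-4*x) + 5) + 2) - 4 = 27] -4 is outermost — add 4 both sides, so sub: ((-4*x) + 5) + 2 = 31.
Step 3. [((-4*x) + 5) + 2 = 31] subtract 2: x sits inside (… + 2), so sub: (-4*x) + 5 = 29.
Step 4. [(-4*x) + 5 = 29] 5 comes off first (subtract 5). So sub: -4*x = 24.
Step 5. [-4*x = 24] -4 out front; divide by -4 ⇒ div: x = -6.

Answer: x ∈ {-6}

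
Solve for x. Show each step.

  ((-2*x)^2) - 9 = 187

Step 1. [((-2*x)^2) - 9 = 187] add 9: x sits inside (… - 9). So sub: (-2*x)^2 = 196.
Step 2. [(-2*x)^2 = 196] 196 ≥ 0, LHS is (·)² — take ±√ ⇒ sqrt: -2*x = 14 or -14.
Step 3. [-2*x = 14 or -14] LHS = -2·(…); ÷-2 both sides, so div: x = -7 or 7.

Answer: x ∈ {-7, 7}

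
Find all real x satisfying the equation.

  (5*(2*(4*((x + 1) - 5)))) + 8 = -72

Step 1. [(5*(2*(4*((x + 1) - 5)))) + 8 = -72] +8 is outermost — subtract 8 both sides, so sub: 5*(2*(4*((x + 1) - 5))) = -80.
Step 2. [5*(2*(4*((x + 1) - 5))) = -80] 5·(inner) — divide through by 5 ⇒ div: 2*(4*((x + 1) - 5)) = -16.
Step 3. [2*(4*((x + 1) - 5)) = -16] divide by the outer 2 ⇒ div: 4*((x + 1) - 5) = -8.
Step 4. [4*((x + 1) - 5) = -8] 4 out front; divide by 4 ⇒ div: (x + 1) - 5 = -2.
Step 5. [(x + 1) - 5 = -2] 5 comes off first (add 5), so sub: x + 1 = 3.
Step 6. [x + 1 = 3] peel the +1: subtract 1 from each side. So sub: x = 2.

Answer: x ∈ {2}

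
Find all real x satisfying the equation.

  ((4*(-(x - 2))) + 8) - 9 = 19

Step 1. [((4*(-(x - 2))) + 8) - 9 = 19] 9 comes off first (add 9) ⇒ sub: (4*(-(x - 2))) + 8 = 28.
Step 2. [(4*(-(x - 2))) + 8 = 28] 4 divides every term; factor it out. So factor: (-(x - 2)) + 2 = 7.
Step 3. [(-(x - 2)) + 2 = 7] subtract 2: x sits inside (… + 2), so sub: -(x - 2) = 5.
Step 4. [-(x - 2) = 5] leading − — multiply by −1 ⇒ neg: x - 2 = -5.
Step 5. [x - 2 = -5] -2 is outermost — add 2 both sides ⇒ sub: x = -3.

Answer: x ∈ {-3}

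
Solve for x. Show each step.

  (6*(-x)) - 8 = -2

Step 1. [(6*(-x)) - 8 = -2] add 8: x sits inside (… - 8) ⇒ sub: 6*(-x) = 6.
Step 2. [6*(-x) = 6] 6 out front; divide by 6, so div: -x = 1.
Step 3. [-x = 1] flip signs both sides, so neg: x = -1.

Answer: x ∈ {-1}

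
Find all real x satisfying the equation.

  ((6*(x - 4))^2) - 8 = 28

Step 1. [((6*(x - 4))^2) - 8 = 28] -8 is outermost — add 8 both sides ⇒ sub: (6*(x - 4))^2 = 36.
Step 2. [(6*(x - 4))^2 = 36] 36 ≥ 0, LHS is (·)² — take ±√, so sqrt: 6*(x - 4) = 6 or -6.
Step 3. [6*(x - 4) = 6 or -6] divide by the outer 6 ⇒ div: x - 4 = 1 or -1.
Step 4. [x - 4 = 1 or -1] -4 is outermost — add 4 both sides. So sub: x = 5 or 3.

Answer: x ∈ {3, 5}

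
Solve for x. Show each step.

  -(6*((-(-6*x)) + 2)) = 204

Step 1. [-(6*((-(-6*x)) + 2)) = 204] leading − — multiply by −1. So neg: 6*((-(-6*x)) + 2) = -204.
Step 2. [6*((-(-6*x)) + 2) = -204] leading coefficient 6: divide by 6, so div: (-(-6*x)) + 2 = -34.
Step 3. [(-(-6*x)) + 2 = -34] subtract 2: x sits inside (… + 2) ⇒ sub: -(-6*x) = -36.
Step 4. [-(-6*x) = -36] LHS negated; negate both sides. So neg: -6*x = 36.
Step 5. [-6*x = 36] -6·(inner) — divide through by -6 ⇒ div: x = -6.

Answer: x ∈ {-6}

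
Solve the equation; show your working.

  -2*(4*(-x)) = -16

Step 1. [-2*(4*(-x)) = -16] LHS = -2·(…); ÷-2 both sides ⇒ div: 4*(-x) = 8.
Step 2. [4*(-x) = 8] divide by the outer 4. So div: -x = 2.
Step 3. [-x = 2] LHS negated; negate both sides ⇒ neg: x = -2.

Answer: x ∈ {-2}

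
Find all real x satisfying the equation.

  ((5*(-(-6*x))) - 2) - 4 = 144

Step 1. [((5*(-(-6*x))) - 2) - 4 = 144] 4 comes off first (add 4) ⇒ sub: (5*(-(-6*x))) - 2 = 148.
Step 2. [(5*(-(-6*x))) - 2 = 148] 2 comes off first (add 2), so sub: 5*(-(-6*x)) = 150.
Step 3. [5*(-(-6*x)) = 150] 5 out front; divide by 5 ⇒ div: -(-6*x) = 30.
Step 4. [-(-6*x) = 30] LHS negated; negate both sides. So neg: -6*x = -30.
Step 5. [-6*x = -30] leading coefficient -6: divide by -6. So div: x = 5.

Answer: x ∈ {5}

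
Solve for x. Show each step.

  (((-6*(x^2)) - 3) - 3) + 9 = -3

Step 1. [(((-6*(x^2)) - 3) - 3) + 9 = -3] the outer +9 inverts by subtracting 9 ⇒ sub: ((-6*(x^2)) - 3) - 3 = -12.
Step 2. [((-6*(x^2)) - 3) - 3 = -12] 3 comes off first (add 3), so sub: (-6*(x^2)) - 3 = -9.
Step 3. [(-6*(x^2)) - 3 = -9] the outer -3 inverts by adding 3 ⇒ sub: -6*(x^2) = -6.
Step 4. [-6*(x^2) = -6] -6·(inner) — divide through by -6, so div: x^2 = 1.
Step 5. [x^2 = 1] √ both sides: 1 ≥ 0 gives two branches ⇒ sqrt: x = 1 or -1.

Answer: x ∈ {-1, 1}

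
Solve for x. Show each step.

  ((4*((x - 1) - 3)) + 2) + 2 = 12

Step 1. [((4*((x - 1) - 3)) + 2) + 2 = 12] peel the +2: subtract 2 from each side. So sub: (4*((x - 1) - 3)) + 2 = 10.
Step 2. [(4*((x - 1) - 3)) + 2 = 10] peel the +2: subtract 2 from each side, so sub: 4*((x - 1) - 3) = 8.
Step 3. [4*((x - 1) - 3) = 8] 4 out front; divide by 4. So div: (x - 1) - 3 = 2.
Step 4. [(x - 1) - 3 = 2] -3 is outermost — add 3 both sides ⇒ sub: x - 1 = 5.
Step 5. [x - 1 = 5] peel the -1: add 1 from each side, so sub: x = 6.

Answer: x ∈ {6}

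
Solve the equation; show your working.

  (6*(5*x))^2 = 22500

Step 1. [(6*(5*x))^2 = 22500] √ both sides: 22500 ≥ 0 gives two branches, so sqrt: 6*(5*x) = 150 or -150.
Step 2. [6*(5*x) = 150 or -150] LHS = 6·(…); ÷6 both sides ⇒ div: 5*x = 25 or -25.
Step 3. [5*x = 25 or -25] LHS = 5·(…); ÷5 both sides ⇒ div: x = 5 or -5.

Answer: x ∈ {-5, 5}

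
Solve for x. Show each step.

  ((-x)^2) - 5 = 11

Step 1. [((-x)^2) - 5 = 11] -5 is outermost — add 5 both sides. So sub: (-x)^2 = 16.
Step 2. [(-x)^2 = 16] √ both sides: 16 ≥ 0 gives two branches. So sqrt: -x = 4 or -4.
Step 3. [-x = 4 or -4] LHS negated; negate both sides. So neg: x = -4 or 4.

Answer: x ∈ {-4, 4}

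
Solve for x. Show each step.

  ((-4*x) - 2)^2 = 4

Step 1. [((-4*x) - 2)^2 = 4] 4 ≥ 0, LHS is (·)² — take ±√. So sqrt: (-4*x) - 2 = 2 or -2.
Step 2. [(-4*x) - 2 = 2 or -2] add 2: x sits inside (… - 2) ⇒ sub: -4*x = 4 or 0.
Step 3. [-4*x = 4 or 0] -4·(inner) — divide through by -4, so div: x = -1 or 0.

Answer: x ∈ {-1, 0}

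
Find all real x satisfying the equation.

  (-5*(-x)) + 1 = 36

Step 1. [(-5*(-x)) + 1 = 36] 1 comes off first (subtract 1). So sub: -5*(-x) = 35.
Step 2. [-5*(-x) = 35] divide by the outer -5, so div: -x = -7.
Step 3. [-x = -7] flip signs both sides. So neg: x = 7.

Answer: x ∈ {7}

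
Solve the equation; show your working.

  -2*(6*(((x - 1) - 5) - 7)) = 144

Step 1. [-2*(6*(((x - 1) - 5) - 7)) = 144] -2·(inner) — divide through by -2. So div: 6*(((x - 1) - 5) - 7) = -72.
Step 2. [6*(((x - 1) - 5) - 7) = -72] leading coefficient 6: divide by 6 ⇒ div: ((x - 1) - 5) - 7 = -12.
Step 3. [((x - 1) - 5) - 7 = -12] -7 is outermost — add 7 both sides ⇒ sub: (x - 1) - 5 = -5.
Step 4. [(x - 1) - 5 = -5] -5 is outermost — add 5 both sides ⇒ sub: x - 1 = 0.
Step 5. [x - 1 = 0] the outer -1 inverts by adding 1, so sub: x = 1.

Answer: x ∈ {1}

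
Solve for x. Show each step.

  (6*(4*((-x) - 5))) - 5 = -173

Step 1. [(6*(4*((-x) - 5))) - 5 = -173] 5 comes off first (add 5), so sub: 6*(4*((-x) - 5)) = -168.
Step 2. [6*(4*((-x) - 5)) = -168] divide by the outer 6, so div: 4*((-x) - 5) = -28.
Step 3. [4*((-x) - 5) = -28] LHS = 4·(…); ÷4 both sides ⇒ div: (-x) - 5 = -7.
Step 4. [(-x) - 5 = -7] peel the -5: add 5 from each side. So sub: -x = -2.
Step 5. [-x = -2] flip signs both sides ⇒ neg: x = 2.

Answer: x ∈ {2}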